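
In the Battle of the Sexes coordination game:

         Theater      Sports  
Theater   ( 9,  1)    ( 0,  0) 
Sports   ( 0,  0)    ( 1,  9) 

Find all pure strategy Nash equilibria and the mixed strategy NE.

Pure NE: (Theater, Theater) and (Sports, Sports); Mixed NE: p = 0.9, q = 0.1

Work:
Check pure NE:
(Theater, Theater): (9, 1) - no unilateral deviation beneficial
(Sports, Sports): (1, 9) - no unilateral deviation beneficial
Mixed NE: P1 plays Theater with p = 0.9, P2 plays Theater with q = 0.1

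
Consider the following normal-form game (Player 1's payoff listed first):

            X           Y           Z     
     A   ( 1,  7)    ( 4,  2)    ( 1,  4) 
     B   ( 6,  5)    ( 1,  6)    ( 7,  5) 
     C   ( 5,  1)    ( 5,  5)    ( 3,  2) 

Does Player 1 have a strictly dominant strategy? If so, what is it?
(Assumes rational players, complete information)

No strictly dominant strategy exists for Player 1

Work:
A strategy strictly dominates another if it gives a strictly higher payoff against every opponent action. Compare each pair of P1's strategies column-by-column:
  A vs B: [1 vs 6, 4 vs 1, 1 vs 7] → A does not strictly dominate B (column X: 1 ≤ 6)
  A vs C: [1 vs 5, 4 vs 5, 1 vs 3] → A does not strictly dominate C (column X: 1 ≤ 5)
  B vs A: [6 vs 1, 1 vs 4, 7 vs 1] → B does not strictly dominate A (column Y: 1 ≤ 4)
  B vs C: [6 vs 5, 1 vs 5, 7 vs 3] → B does not strictly dominate C (column Y: 1 ≤ 5)
  C vs A: [5 vs 1, 5 vs 4, 3 vs 1] → C strictly dominates A
  C vs B: [5 vs 6, 5 vs 1, 3 vs 7] → C does not strictly dominate B (column X: 5 ≤ 6)
No single strategy strictly dominates all others → no strictly dominant strategy.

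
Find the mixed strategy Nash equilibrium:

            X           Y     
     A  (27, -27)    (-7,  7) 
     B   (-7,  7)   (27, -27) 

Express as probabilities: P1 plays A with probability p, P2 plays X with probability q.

p = 0.5, q = 0.5

Work:
Find probabilities that make opponent indifferent:
P2 chooses q to make P1 indifferent between A and B
P1 chooses p to make P2 indifferent between X and Y
Mixed NE: P1 plays (A: 0.5, B: 0.5), P2 plays (X: 0.5, Y: 0.5)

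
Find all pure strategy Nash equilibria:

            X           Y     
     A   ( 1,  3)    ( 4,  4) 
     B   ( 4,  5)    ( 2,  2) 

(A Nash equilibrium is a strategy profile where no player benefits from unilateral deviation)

Nash equilibrium: (A, Y), (B, X)

Work:
Best responses:
  P1 vs X: payoffs [1, 4] → best response B (payoff 4)
  P1 vs Y: payoffs [4, 2] → best response A (payoff 4)
  P2 vs A: payoffs [3, 4] → best response Y (payoff 4)
  P2 vs B: payoffs [5, 2] → best response X (payoff 5)
Mutual best responses: (A,Y), (B,X) → Nash equilibria.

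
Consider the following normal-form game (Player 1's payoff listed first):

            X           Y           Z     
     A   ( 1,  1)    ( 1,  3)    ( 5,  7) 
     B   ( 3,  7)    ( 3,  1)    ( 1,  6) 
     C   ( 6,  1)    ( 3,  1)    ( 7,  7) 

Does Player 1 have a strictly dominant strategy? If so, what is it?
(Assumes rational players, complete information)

No strictly dominant strategy exists for Player 1

Work:
A strategy strictly dominates another if it gives a strictly higher payoff against every opponent action. Compare each pair of P1's strategies column-by-column:
  A vs B: [1 vs 3, 1 vs 3, 5 vs 1] → A does not strictly dominate B (column X: 1 ≤ 3)
  A vs C: [1 vs 6, 1 vs 3, 5 vs 7] → A does not strictly dominate C (column X: 1 ≤ 6)
  B vs A: [3 vs 1, 3 vs 1, 1 vs 5] → B does not strictly dominate A (column Z: 1 ≤ 5)
  B vs C: [3 vs 6, 3 vs 3, 1 vs 7] → B does not strictly dominate C (column X: 3 ≤ 6)
  C vs A: [6 vs 1, 3 vs 1, 7 vs 5] → C strictly dominates A
  C vs B: [6 vs 3, 3 vs 3, 7 vs 1] → C does not strictly dominate B (column Y: 3 ≤ 3)
No single strategy strictly dominates all others → no strictly dominant strategy.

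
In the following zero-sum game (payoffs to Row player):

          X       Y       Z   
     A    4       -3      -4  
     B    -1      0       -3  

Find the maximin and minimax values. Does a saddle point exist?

Maximin = -3, Minimax = -3, Saddle: True

Work:
Row minimums: [-4, -3] → maximin = -3
Column maximums: [4, 0, -3] → minimax = -3
Saddle point exists! Game value = -3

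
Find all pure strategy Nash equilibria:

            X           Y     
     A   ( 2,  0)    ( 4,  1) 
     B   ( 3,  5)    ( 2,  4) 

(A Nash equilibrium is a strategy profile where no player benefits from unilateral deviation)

Nash equilibrium: (A, Y), (B, X)

Work:
Best responses:
  P1 vs X: payoffs [2, 3] → best response B (payoff 3)
  P1 vs Y: payoffs [4, 2] → best response A (payoff 4)
  P2 vs A: payoffs [0, 1] → best response Y (payoff 1)
  P2 vs B: payoffs [5, 4] → best response X (payoff 5)
Mutual best responses: (A,Y), (B,X) → Nash equilibria.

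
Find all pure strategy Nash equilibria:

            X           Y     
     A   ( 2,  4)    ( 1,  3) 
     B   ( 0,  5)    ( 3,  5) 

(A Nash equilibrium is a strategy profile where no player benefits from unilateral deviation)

Nash equilibrium: (A, X), (B, Y)

Work:
Best responses:
  P1 vs X: payoffs [2, 0] → best response A (payoff 2)
  P1 vs Y: payoffs [1, 3] → best response B (payoff 3)
  P2 vs A: payoffs [4, 3] → best response X (payoff 4)
  P2 vs B: payoffs [5, 5] → best response X/Y (payoff 5)
Mutual best responses: (A,X), (B,Y) → Nash equilibria.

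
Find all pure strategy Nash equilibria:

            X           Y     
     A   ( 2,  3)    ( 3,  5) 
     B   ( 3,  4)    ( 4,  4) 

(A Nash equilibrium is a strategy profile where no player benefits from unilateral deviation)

Nash equilibrium: (B, X), (B, Y)

Work:
Best responses:
  P1 vs X: payoffs [2, 3] → best response B (payoff 3)
  P1 vs Y: payoffs [3, 4] → best response B (payoff 4)
  P2 vs A: payoffs [3, 5] → best response Y (payoff 5)
  P2 vs B: payoffs [4, 4] → best response X/Y (payoff 4)
Mutual best responses: (B,X), (B,Y) → Nash equilibria.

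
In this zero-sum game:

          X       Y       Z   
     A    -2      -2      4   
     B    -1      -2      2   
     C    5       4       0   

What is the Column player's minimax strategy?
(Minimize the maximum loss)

Column should play Y or Z (all achieve the minimum), value = 4

Work:
Column player minimizes Row's maximum payoff:
Column X: max payoff to Row = 5
Column Y: max payoff to Row = 4
Column Z: max payoff to Row = 4
Minimum is 4, achieved by columns Y, Z (tied).
Each of Y or Z is a minimax strategy.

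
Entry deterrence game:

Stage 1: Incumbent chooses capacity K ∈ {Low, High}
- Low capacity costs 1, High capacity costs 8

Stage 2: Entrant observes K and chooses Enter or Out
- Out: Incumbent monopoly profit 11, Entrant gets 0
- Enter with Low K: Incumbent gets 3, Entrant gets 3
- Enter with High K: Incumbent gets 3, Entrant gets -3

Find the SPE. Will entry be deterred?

SPE: (High, Enter|Low, Out|High); Entry deterred. Incumbent net profit = 3

Work:
After Low K: Entrant enters (3 > 0)
After High K: Entrant stays out (-3 < 0)
Incumbent: Low → 3−1=2, High → 11−8=3
Incumbent chooses High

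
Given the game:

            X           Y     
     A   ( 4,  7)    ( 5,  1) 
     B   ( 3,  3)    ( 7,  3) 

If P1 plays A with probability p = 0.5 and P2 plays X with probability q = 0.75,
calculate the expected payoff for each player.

E[P1] = 4.125, E[P2] = 4.25

Work:
E[P1] = p·q·π₁(A,X) + p·(1-q)·π₁(A,Y) + (1-p)·q·π₁(B,X) + (1-p)·(1-q)·π₁(B,Y)
= 0.5·0.75·4 + 0.5·0.25·5 + 0.5·0.75·3 + 0.5·0.25·7
= 4.125

E[P2] = 4.25 (similar calculation)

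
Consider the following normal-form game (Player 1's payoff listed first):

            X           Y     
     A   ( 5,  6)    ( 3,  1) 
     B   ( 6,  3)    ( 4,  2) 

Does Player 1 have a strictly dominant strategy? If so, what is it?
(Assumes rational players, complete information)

Yes, Player 1's strictly dominant strategy is B

Work:
A strategy strictly dominates another if it gives a strictly higher payoff against every opponent action. Compare each pair of P1's strategies column-by-column:
  A vs B: [5 vs 6, 3 vs 4] → A does not strictly dominate B (column X: 5 ≤ 6)
  B vs A: [6 vs 5, 4 vs 3] → B strictly dominates A
B strictly dominates every other strategy → strictly dominant.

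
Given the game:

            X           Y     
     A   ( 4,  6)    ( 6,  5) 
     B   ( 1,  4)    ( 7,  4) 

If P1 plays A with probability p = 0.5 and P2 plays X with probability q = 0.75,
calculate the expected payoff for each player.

E[P1] = 3.5, E[P2] = 4.875

Work:
E[P1] = p·q·π₁(A,X) + p·(1-q)·π₁(A,Y) + (1-p)·q·π₁(B,X) + (1-p)·(1-q)·π₁(B,Y)
= 0.5·0.75·4 + 0.5·0.25·6 + 0.5·0.75·1 + 0.5·0.25·7
= 3.5

E[P2] = 4.875 (similar calculation)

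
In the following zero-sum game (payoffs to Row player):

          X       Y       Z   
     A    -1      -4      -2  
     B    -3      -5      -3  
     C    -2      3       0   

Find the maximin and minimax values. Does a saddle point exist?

Maximin = -2, Minimax = -1, Saddle: False

Work:
Row minimums: [-4, -5, -2] → maximin = -2
Column maximums: [-1, 3, 0] → minimax = -1
No saddle point (maximin ≠ minimax). Mixed strategy needed.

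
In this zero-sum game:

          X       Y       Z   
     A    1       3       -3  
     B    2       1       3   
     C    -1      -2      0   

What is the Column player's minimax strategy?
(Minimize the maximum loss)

Column should play X, value = 2

Work:
Column player minimizes Row's maximum payoff:
Column X: max payoff to Row = 2
Column Y: max payoff to Row = 3
Column Z: max payoff to Row = 3
Minimum is 2, achieved by column X.
Minimax strategy: X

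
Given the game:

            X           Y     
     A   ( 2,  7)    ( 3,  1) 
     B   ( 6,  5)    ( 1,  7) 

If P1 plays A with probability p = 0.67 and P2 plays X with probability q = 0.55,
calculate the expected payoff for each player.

E[P1] = 2.879, E[P2] = 4.828

Work:
E[P1] = p·q·π₁(A,X) + p·(1-q)·π₁(A,Y) + (1-p)·q·π₁(B,X) + (1-p)·(1-q)·π₁(B,Y)
= 0.67·0.55·2 + 0.67·0.45·3 + 0.33·0.55·6 + 0.33·0.45·1
= 2.879

E[P2] = 4.828 (similar calculation)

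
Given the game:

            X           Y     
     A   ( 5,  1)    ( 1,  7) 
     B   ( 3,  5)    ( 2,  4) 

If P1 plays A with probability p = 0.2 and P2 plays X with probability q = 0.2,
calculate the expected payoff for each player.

E[P1] = 2.12, E[P2] = 4.52

Work:
E[P1] = p·q·π₁(A,X) + p·(1-q)·π₁(A,Y) + (1-p)·q·π₁(B,X) + (1-p)·(1-q)·π₁(B,Y)
= 0.2·0.2·5 + 0.2·0.8·1 + 0.8·0.2·3 + 0.8·0.8·2
= 2.12

E[P2] = 4.52 (similar calculation)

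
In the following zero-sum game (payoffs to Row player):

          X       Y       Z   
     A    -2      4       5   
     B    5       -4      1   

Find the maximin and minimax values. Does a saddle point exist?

Maximin = -2, Minimax = 4, Saddle: False

Work:
Row minimums: [-2, -4] → maximin = -2
Column maximums: [5, 4, 5] → minimax = 4
No saddle point (maximin ≠ minimax). Mixed strategy needed.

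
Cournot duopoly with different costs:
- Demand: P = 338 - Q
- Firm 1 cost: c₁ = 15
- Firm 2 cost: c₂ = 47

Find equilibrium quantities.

q₁* = 118.33, q₂* = 86.33

Work:
Reaction: q₁ = (338 - 15 - q₂)/2
Reaction: q₂ = (338 - 47 - q₁)/2
Solve simultaneously:
q₁* = (338 - 2×15 + 47)/3 = 118.33
q₂* = (338 - 2×47 + 15)/3 = 86.33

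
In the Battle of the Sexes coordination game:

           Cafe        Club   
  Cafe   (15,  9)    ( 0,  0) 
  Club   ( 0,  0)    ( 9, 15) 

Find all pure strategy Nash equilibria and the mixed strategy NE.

Pure NE: (Cafe, Cafe) and (Club, Club); Mixed NE: p = 0.625, q = 0.375

Work:
Check pure NE:
(Cafe, Cafe): (15, 9) - no unilateral deviation beneficial
(Club, Club): (9, 15) - no unilateral deviation beneficial
Mixed NE: P1 plays Cafe with p = 0.625, P2 plays Cafe with q = 0.375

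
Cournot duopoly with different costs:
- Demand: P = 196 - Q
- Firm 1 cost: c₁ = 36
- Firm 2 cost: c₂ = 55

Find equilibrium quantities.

q₁* = 59.67, q₂* = 40.67

Work:
Reaction: q₁ = (196 - 36 - q₂)/2
Reaction: q₂ = (196 - 55 - q₁)/2
Solve simultaneously:
q₁* = (196 - 2×36 + 55)/3 = 59.67
q₂* = (196 - 2×55 + 36)/3 = 40.67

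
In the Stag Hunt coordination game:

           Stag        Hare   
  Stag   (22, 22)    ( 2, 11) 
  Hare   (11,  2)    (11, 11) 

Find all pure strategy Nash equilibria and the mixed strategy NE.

Pure NE: (Stag, Stag) and (Hare, Hare); Mixed NE: p = 0.45, q = 0.45

Work:
Check pure NE:
(Stag, Stag): (22, 22) - no unilateral deviation beneficial
(Hare, Hare): (11, 11) - no unilateral deviation beneficial
Mixed NE: P1 plays Stag with p = 0.45, P2 plays Stag with q = 0.45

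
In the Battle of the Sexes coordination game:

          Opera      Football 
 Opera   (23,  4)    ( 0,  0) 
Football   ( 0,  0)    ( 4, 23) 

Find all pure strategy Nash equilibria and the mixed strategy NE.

Pure NE: (Opera, Opera) and (Football, Football); Mixed NE: p = 0.8519, q = 0.1481

Work:
Check pure NE:
(Opera, Opera): (23, 4) - no unilateral deviation beneficial
(Football, Football): (4, 23) - no unilateral deviation beneficial
Mixed NE: P1 plays Opera with p = 0.8519, P2 plays Opera with q = 0.1481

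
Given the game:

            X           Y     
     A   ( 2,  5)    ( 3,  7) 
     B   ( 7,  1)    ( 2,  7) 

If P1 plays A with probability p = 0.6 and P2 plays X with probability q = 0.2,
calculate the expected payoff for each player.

E[P1] = 2.88, E[P2] = 6.28

Work:
E[P1] = p·q·π₁(A,X) + p·(1-q)·π₁(A,Y) + (1-p)·q·π₁(B,X) + (1-p)·(1-q)·π₁(B,Y)
= 0.6·0.2·2 + 0.6·0.8·3 + 0.4·0.2·7 + 0.4·0.8·2
= 2.88

E[P2] = 6.28 (similar calculation)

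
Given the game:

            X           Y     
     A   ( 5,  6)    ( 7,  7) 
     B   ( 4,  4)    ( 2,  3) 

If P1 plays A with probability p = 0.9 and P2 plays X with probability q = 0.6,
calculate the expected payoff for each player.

E[P1] = 5.54, E[P2] = 6.12

Work:
E[P1] = p·q·π₁(A,X) + p·(1-q)·π₁(A,Y) + (1-p)·q·π₁(B,X) + (1-p)·(1-q)·π₁(B,Y)
= 0.9·0.6·5 + 0.9·0.4·7 + 0.1·0.6·4 + 0.1·0.4·2
= 5.54

E[P2] = 6.12 (similar calculation)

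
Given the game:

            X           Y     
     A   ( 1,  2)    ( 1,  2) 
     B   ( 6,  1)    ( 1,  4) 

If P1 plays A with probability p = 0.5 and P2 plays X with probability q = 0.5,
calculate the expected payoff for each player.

E[P1] = 2.25, E[P2] = 2.25

Work:
E[P1] = p·q·π₁(A,X) + p·(1-q)·π₁(A,Y) + (1-p)·q·π₁(B,X) + (1-p)·(1-q)·π₁(B,Y)
= 0.5·0.5·1 + 0.5·0.5·1 + 0.5·0.5·6 + 0.5·0.5·1
= 2.25

E[P2] = 2.25 (similar calculation)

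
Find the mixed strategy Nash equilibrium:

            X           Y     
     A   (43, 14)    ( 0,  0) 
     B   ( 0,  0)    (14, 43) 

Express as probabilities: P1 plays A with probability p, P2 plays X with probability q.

p = 0.7544, q = 0.2456

Work:
Find probabilities that make opponent indifferent:
P2 chooses q to make P1 indifferent between A and B
P1 chooses p to make P2 indifferent between X and Y
Mixed NE: P1 plays (A: 0.7544, B: 0.2456), P2 plays (X: 0.2456, Y: 0.7544)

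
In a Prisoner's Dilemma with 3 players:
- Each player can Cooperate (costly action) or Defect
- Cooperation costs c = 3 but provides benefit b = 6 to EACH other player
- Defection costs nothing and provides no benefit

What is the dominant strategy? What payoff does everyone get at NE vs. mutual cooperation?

Dominant: Defect; NE payoff = 0; Coop payoff = 9

Work:
Defect dominates (saves cost c = 3, benefit to others is external)
NE: All defect → everyone gets 0
If all cooperate: each receives (2)×6 - 3 = 9
Social dilemma: 9 > 0 but NE gives 0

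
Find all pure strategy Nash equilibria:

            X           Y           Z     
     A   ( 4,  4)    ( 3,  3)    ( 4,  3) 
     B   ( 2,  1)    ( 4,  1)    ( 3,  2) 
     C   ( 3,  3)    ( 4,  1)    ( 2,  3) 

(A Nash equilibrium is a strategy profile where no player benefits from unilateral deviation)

Nash equilibrium: (A, X)

Work:
Best responses:
  P1 vs X: payoffs [4, 2, 3] → best response A (payoff 4)
  P1 vs Y: payoffs [3, 4, 4] → best response B/C (payoff 4)
  P1 vs Z: payoffs [4, 3, 2] → best response A (payoff 4)
  P2 vs A: payoffs [4, 3, 3] → best response X (payoff 4)
  P2 vs B: payoffs [1, 1, 2] → best response Z (payoff 2)
  P2 vs C: payoffs [3, 1, 3] → best response X/Z (payoff 3)
Mutual best responses: (A,X) → Nash equilibria.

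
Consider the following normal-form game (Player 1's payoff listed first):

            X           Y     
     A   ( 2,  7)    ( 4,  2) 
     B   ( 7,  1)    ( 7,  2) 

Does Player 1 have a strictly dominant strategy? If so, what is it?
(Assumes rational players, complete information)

Yes, Player 1's strictly dominant strategy is B

Work:
A strategy strictly dominates another if it gives a strictly higher payoff against every opponent action. Compare each pair of P1's strategies column-by-column:
  A vs B: [2 vs 7, 4 vs 7] → A does not strictly dominate B (column X: 2 ≤ 7)
  B vs A: [7 vs 2, 7 vs 4] → B strictly dominates A
B strictly dominates every other strategy → strictly dominant.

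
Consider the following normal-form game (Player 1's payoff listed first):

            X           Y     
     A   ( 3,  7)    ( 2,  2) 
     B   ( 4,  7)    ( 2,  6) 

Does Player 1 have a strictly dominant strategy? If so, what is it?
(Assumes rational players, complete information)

No strictly dominant strategy exists for Player 1

Work:
A strategy strictly dominates another if it gives a strictly higher payoff against every opponent action. Compare each pair of P1's strategies column-by-column:
  A vs B: [3 vs 4, 2 vs 2] → A does not strictly dominate B (column X: 3 ≤ 4)
  B vs A: [4 vs 3, 2 vs 2] → B does not strictly dominate A (column Y: 2 ≤ 2)
No single strategy strictly dominates all others → no strictly dominant strategy.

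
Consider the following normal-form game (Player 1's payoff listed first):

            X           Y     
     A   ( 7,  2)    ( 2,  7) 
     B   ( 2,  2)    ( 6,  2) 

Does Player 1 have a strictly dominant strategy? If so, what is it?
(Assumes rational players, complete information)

No strictly dominant strategy exists for Player 1

Work:
A strategy strictly dominates another if it gives a strictly higher payoff against every opponent action. Compare each pair of P1's strategies column-by-column:
  A vs B: [7 vs 2, 2 vs 6] → A does not strictly dominate B (column Y: 2 ≤ 6)
  B vs A: [2 vs 7, 6 vs 2] → B does not strictly dominate A (column X: 2 ≤ 7)
No single strategy strictly dominates all others → no strictly dominant strategy.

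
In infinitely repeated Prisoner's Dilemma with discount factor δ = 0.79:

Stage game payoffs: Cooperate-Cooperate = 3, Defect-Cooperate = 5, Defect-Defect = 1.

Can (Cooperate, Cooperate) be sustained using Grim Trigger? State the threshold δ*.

δ* = 0.5; since δ = 0.79 ≥ 0.5, cooperation can be sustained

Work:
For Grim Trigger:
Cooperate forever: 3/(1-δ)
Defect then punished: 5 + 1·δ/(1-δ)
Need: 3/(1-δ) ≥ 5 + 1·δ/(1-δ)
Solving: δ ≥ (T-R)/(T-P) = (5-3)/(5-1) = 0.5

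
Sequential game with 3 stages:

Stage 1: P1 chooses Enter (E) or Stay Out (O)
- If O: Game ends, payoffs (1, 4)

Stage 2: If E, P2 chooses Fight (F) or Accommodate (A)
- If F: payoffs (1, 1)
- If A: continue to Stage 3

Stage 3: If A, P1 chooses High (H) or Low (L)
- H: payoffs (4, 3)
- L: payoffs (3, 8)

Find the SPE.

SPE: (E, A, H); Outcome (4, 3)

Work:
Stage 3: P1 chooses H (4 vs 3)
Stage 2: P2: F->1, A->3 (anticipating H). Choose A
Stage 1: P1: O->1, E->4 (anticipating A, H). Choose E
SPE path: E -> A -> H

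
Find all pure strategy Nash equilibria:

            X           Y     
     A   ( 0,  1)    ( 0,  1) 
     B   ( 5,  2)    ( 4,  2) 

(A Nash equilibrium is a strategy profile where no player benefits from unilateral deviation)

Nash equilibrium: (B, X), (B, Y)

Work:
Best responses:
  P1 vs X: payoffs [0, 5] → best response B (payoff 5)
  P1 vs Y: payoffs [0, 4] → best response B (payoff 4)
  P2 vs A: payoffs [1, 1] → best response X/Y (payoff 1)
  P2 vs B: payoffs [2, 2] → best response X/Y (payoff 2)
Mutual best responses: (B,X), (B,Y) → Nash equilibria.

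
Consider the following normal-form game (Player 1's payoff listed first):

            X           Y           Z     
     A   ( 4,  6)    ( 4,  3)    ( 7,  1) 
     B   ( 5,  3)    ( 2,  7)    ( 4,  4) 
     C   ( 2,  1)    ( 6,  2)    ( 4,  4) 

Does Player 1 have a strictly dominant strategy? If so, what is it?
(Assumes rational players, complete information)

No strictly dominant strategy exists for Player 1

Work:
A strategy strictly dominates another if it gives a strictly higher payoff against every opponent action. Compare each pair of P1's strategies column-by-column:
  A vs B: [4 vs 5, 4 vs 2, 7 vs 4] → A does not strictly dominate B (column X: 4 ≤ 5)
  A vs C: [4 vs 2, 4 vs 6, 7 vs 4] → A does not strictly dominate C (column Y: 4 ≤ 6)
  B vs A: [5 vs 4, 2 vs 4, 4 vs 7] → B does not strictly dominate A (column Y: 2 ≤ 4)
  B vs C: [5 vs 2, 2 vs 6, 4 vs 4] → B does not strictly dominate C (column Y: 2 ≤ 6)
  C vs A: [2 vs 4, 6 vs 4, 4 vs 7] → C does not strictly dominate A (column X: 2 ≤ 4)
  C vs B: [2 vs 5, 6 vs 2, 4 vs 4] → C does not strictly dominate B (column X: 2 ≤ 5)
No single strategy strictly dominates all others → no strictly dominant strategy.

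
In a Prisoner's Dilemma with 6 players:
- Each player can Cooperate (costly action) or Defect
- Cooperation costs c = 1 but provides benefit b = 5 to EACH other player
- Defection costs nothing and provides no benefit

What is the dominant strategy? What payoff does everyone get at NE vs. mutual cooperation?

Dominant: Defect; NE payoff = 0; Coop payoff = 24

Work:
Defect dominates (saves cost c = 1, benefit to others is external)
NE: All defect → everyone gets 0
If all cooperate: each receives (5)×5 - 1 = 24
Social dilemma: 24 > 0 but NE gives 0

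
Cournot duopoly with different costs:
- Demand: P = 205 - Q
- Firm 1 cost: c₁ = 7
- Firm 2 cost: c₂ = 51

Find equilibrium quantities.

q₁* = 80.67, q₂* = 36.67

Work:
Reaction: q₁ = (205 - 7 - q₂)/2
Reaction: q₂ = (205 - 51 - q₁)/2
Solve simultaneously:
q₁* = (205 - 2×7 + 51)/3 = 80.67
q₂* = (205 - 2×51 + 7)/3 = 36.67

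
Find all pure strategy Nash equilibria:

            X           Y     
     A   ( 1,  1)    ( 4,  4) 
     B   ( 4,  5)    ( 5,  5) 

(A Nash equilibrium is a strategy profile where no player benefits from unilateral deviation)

Nash equilibrium: (B, X), (B, Y)

Work:
Best responses:
  P1 vs X: payoffs [1, 4] → best response B (payoff 4)
  P1 vs Y: payoffs [4, 5] → best response B (payoff 5)
  P2 vs A: payoffs [1, 4] → best response Y (payoff 4)
  P2 vs B: payoffs [5, 5] → best response X/Y (payoff 5)
Mutual best responses: (B,X), (B,Y) → Nash equilibria.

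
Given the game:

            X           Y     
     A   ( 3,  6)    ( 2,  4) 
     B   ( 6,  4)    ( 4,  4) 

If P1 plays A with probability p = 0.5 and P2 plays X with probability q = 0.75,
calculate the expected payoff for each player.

E[P1] = 4.125, E[P2] = 4.75

Work:
E[P1] = p·q·π₁(A,X) + p·(1-q)·π₁(A,Y) + (1-p)·q·π₁(B,X) + (1-p)·(1-q)·π₁(B,Y)
= 0.5·0.75·3 + 0.5·0.25·2 + 0.5·0.75·6 + 0.5·0.25·4
= 4.125

E[P2] = 4.75 (similar calculation)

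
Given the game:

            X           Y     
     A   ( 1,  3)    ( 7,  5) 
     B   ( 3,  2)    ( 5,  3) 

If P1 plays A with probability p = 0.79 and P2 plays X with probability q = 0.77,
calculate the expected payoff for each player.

E[P1] = 2.6068, E[P2] = 3.2017

Work:
E[P1] = p·q·π₁(A,X) + p·(1-q)·π₁(A,Y) + (1-p)·q·π₁(B,X) + (1-p)·(1-q)·π₁(B,Y)
= 0.79·0.77·1 + 0.79·0.23·7 + 0.21·0.77·3 + 0.21·0.23·5
= 2.6068

E[P2] = 3.2017 (similar calculation)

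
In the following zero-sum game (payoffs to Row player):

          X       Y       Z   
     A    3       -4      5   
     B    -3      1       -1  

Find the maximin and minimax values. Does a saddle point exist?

Maximin = -3, Minimax = 1, Saddle: False

Work:
Row minimums: [-4, -3] → maximin = -3
Column maximums: [3, 1, 5] → minimax = 1
No saddle point (maximin ≠ minimax). Mixed strategy needed.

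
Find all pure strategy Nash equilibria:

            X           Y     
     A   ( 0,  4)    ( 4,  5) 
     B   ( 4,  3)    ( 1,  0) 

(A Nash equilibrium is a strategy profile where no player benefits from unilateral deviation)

Nash equilibrium: (A, Y), (B, X)

Work:
Best responses:
  P1 vs X: payoffs [0, 4] → best response B (payoff 4)
  P1 vs Y: payoffs [4, 1] → best response A (payoff 4)
  P2 vs A: payoffs [4, 5] → best response Y (payoff 5)
  P2 vs B: payoffs [3, 0] → best response X (payoff 3)
Mutual best responses: (A,Y), (B,X) → Nash equilibria.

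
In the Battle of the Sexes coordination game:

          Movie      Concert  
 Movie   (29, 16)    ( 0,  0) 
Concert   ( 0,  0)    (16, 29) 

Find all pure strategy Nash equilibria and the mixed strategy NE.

Pure NE: (Movie, Movie) and (Concert, Concert); Mixed NE: p = 0.6444, q = 0.3556

Work:
Check pure NE:
(Movie, Movie): (29, 16) - no unilateral deviation beneficial
(Concert, Concert): (16, 29) - no unilateral deviation beneficial
Mixed NE: P1 plays Movie with p = 0.6444, P2 plays Movie with q = 0.3556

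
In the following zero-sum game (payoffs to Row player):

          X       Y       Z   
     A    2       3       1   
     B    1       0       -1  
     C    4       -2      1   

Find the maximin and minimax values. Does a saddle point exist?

Maximin = 1, Minimax = 1, Saddle: True

Work:
Row minimums: [1, -1, -2] → maximin = 1
Column maximums: [4, 3, 1] → minimax = 1
Saddle point exists! Game value = 1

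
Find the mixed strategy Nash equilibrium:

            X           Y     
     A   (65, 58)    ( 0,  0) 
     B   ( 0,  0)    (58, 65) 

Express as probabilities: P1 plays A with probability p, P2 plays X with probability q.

p = 0.5285, q = 0.4715

Work:
Find probabilities that make opponent indifferent:
P2 chooses q to make P1 indifferent between A and B
P1 chooses p to make P2 indifferent between X and Y
Mixed NE: P1 plays (A: 0.5285, B: 0.4715), P2 plays (X: 0.4715, Y: 0.5285)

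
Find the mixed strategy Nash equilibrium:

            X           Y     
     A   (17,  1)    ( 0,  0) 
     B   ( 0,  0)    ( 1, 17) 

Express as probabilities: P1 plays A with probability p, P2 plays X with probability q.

p = 0.9444, q = 0.0556

Work:
Find probabilities that make opponent indifferent:
P2 chooses q to make P1 indifferent between A and B
P1 chooses p to make P2 indifferent between X and Y
Mixed NE: P1 plays (A: 0.9444, B: 0.0556), P2 plays (X: 0.0556, Y: 0.9444)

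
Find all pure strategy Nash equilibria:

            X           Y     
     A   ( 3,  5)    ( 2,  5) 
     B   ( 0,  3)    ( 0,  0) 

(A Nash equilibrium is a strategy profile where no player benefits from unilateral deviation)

Nash equilibrium: (A, X), (A, Y)

Work:
Best responses:
  P1 vs X: payoffs [3, 0] → best response A (payoff 3)
  P1 vs Y: payoffs [2, 0] → best response A (payoff 2)
  P2 vs A: payoffs [5, 5] → best response X/Y (payoff 5)
  P2 vs B: payoffs [3, 0] → best response X (payoff 3)
Mutual best responses: (A,X), (A,Y) → Nash equilibria.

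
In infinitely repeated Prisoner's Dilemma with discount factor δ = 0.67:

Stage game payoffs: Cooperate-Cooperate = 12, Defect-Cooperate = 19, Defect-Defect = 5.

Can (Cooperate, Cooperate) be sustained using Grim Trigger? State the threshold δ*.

δ* = 0.5; since δ = 0.67 ≥ 0.5, cooperation can be sustained

Work:
For Grim Trigger:
Cooperate forever: 12/(1-δ)
Defect then punished: 19 + 5·δ/(1-δ)
Need: 12/(1-δ) ≥ 19 + 5·δ/(1-δ)
Solving: δ ≥ (T-R)/(T-P) = (19-12)/(19-5) = 0.5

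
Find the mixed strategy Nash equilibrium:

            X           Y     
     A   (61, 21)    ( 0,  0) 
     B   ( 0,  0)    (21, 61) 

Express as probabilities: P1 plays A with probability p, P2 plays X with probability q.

p = 0.7439, q = 0.2561

Work:
Find probabilities that make opponent indifferent:
P2 chooses q to make P1 indifferent between A and B
P1 chooses p to make P2 indifferent between X and Y
Mixed NE: P1 plays (A: 0.7439, B: 0.2561), P2 plays (X: 0.2561, Y: 0.7439)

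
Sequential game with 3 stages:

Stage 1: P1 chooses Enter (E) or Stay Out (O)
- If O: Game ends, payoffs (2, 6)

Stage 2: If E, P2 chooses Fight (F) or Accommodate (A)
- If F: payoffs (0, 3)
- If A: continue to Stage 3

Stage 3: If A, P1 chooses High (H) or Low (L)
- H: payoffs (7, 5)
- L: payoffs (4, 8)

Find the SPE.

SPE: (E, A, H); Outcome (7, 5)

Work:
Stage 3: P1 chooses H (7 vs 4)
Stage 2: P2: F->3, A->5 (anticipating H). Choose A
Stage 1: P1: O->2, E->7 (anticipating A, H). Choose E
SPE path: E -> A -> H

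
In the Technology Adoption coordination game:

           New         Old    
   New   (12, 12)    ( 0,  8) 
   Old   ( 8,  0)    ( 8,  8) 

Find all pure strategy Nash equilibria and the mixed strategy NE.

Pure NE: (New, New) and (Old, Old); Mixed NE: p = 0.6667, q = 0.6667

Work:
Check pure NE:
(New, New): (12, 12) - no unilateral deviation beneficial
(Old, Old): (8, 8) - no unilateral deviation beneficial
Mixed NE: P1 plays New with p = 0.6667, P2 plays New with q = 0.6667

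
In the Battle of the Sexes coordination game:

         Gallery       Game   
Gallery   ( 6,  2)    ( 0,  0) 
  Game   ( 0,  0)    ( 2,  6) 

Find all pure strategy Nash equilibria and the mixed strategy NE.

Pure NE: (Gallery, Gallery) and (Game, Game); Mixed NE: p = 0.75, q = 0.25

Work:
Check pure NE:
(Gallery, Gallery): (6, 2) - no unilateral deviation beneficial
(Game, Game): (2, 6) - no unilateral deviation beneficial
Mixed NE: P1 plays Gallery with p = 0.75, P2 plays Gallery with q = 0.25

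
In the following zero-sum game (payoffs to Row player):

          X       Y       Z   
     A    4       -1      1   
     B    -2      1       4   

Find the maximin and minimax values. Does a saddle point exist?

Maximin = -1, Minimax = 1, Saddle: False

Work:
Row minimums: [-1, -2] → maximin = -1
Column maximums: [4, 1, 4] → minimax = 1
No saddle point (maximin ≠ minimax). Mixed strategy needed.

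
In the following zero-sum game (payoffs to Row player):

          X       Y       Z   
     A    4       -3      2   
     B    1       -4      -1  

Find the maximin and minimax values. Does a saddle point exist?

Maximin = -3, Minimax = -3, Saddle: True

Work:
Row minimums: [-3, -4] → maximin = -3
Column maximums: [4, -3, 2] → minimax = -3
Saddle point exists! Game value = -3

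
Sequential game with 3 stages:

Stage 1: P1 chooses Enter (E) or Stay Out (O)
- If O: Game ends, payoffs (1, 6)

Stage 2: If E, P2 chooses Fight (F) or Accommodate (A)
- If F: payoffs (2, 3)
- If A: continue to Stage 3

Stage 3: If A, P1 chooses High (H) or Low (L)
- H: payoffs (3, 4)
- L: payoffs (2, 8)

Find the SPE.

SPE: (E, A, H); Outcome (3, 4)

Work:
Stage 3: P1 chooses H (3 vs 2)
Stage 2: P2: F->3, A->4 (anticipating H). Choose A
Stage 1: P1: O->1, E->3 (anticipating A, H). Choose E
SPE path: E -> A -> H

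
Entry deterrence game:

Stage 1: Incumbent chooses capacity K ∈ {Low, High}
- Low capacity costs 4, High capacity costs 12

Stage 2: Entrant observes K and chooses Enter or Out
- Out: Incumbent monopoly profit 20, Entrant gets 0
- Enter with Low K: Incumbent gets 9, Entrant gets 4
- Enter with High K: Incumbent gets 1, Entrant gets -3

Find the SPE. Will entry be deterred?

SPE: (High, Enter|Low, Out|High); Entry deterred. Incumbent net profit = 8

Work:
After Low K: Entrant enters (4 > 0)
After High K: Entrant stays out (-3 < 0)
Incumbent: Low → 9−4=5, High → 20−12=8
Incumbent chooses High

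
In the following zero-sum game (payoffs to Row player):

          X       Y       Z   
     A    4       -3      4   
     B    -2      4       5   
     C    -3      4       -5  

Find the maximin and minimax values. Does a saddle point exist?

Maximin = -2, Minimax = 4, Saddle: False

Work:
Row minimums: [-3, -2, -5] → maximin = -2
Column maximums: [4, 4, 5] → minimax = 4
No saddle point (maximin ≠ minimax). Mixed strategy needed.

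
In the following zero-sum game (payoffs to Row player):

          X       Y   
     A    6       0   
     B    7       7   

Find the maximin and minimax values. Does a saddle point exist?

Maximin = 7, Minimax = 7, Saddle: True

Work:
Row minimums: [0, 7] → maximin = 7
Column maximums: [7, 7] → minimax = 7
Saddle point exists! Game value = 7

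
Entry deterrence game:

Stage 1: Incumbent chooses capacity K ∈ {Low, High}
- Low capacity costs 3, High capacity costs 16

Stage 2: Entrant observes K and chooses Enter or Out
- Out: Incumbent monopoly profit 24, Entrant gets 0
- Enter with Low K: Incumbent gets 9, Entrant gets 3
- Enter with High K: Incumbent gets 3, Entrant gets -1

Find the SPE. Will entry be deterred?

SPE: (High, Enter|Low, Out|High); Entry deterred. Incumbent net profit = 8

Work:
After Low K: Entrant enters (3 > 0)
After High K: Entrant stays out (-1 < 0)
Incumbent: Low → 9−3=6, High → 24−16=8
Incumbent chooses High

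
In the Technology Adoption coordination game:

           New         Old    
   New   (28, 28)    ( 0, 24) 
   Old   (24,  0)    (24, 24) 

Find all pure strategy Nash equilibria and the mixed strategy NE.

Pure NE: (New, New) and (Old, Old); Mixed NE: p = 0.8571, q = 0.8571

Work:
Check pure NE:
(New, New): (28, 28) - no unilateral deviation beneficial
(Old, Old): (24, 24) - no unilateral deviation beneficial
Mixed NE: P1 plays New with p = 0.8571, P2 plays New with q = 0.8571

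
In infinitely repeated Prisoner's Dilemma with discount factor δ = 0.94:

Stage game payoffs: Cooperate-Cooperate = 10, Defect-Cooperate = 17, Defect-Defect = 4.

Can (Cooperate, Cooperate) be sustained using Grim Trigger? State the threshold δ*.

δ* = 0.5385; since δ = 0.94 ≥ 0.5385, cooperation can be sustained

Work:
For Grim Trigger:
Cooperate forever: 10/(1-δ)
Defect then punished: 17 + 4·δ/(1-δ)
Need: 10/(1-δ) ≥ 17 + 4·δ/(1-δ)
Solving: δ ≥ (T-R)/(T-P) = (17-10)/(17-4) = 0.5385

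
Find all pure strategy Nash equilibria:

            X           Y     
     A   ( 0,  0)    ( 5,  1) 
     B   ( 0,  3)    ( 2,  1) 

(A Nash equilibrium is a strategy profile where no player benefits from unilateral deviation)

Nash equilibrium: (A, Y), (B, X)

Work:
Best responses:
  P1 vs X: payoffs [0, 0] → best response A/B (payoff 0)
  P1 vs Y: payoffs [5, 2] → best response A (payoff 5)
  P2 vs A: payoffs [0, 1] → best response Y (payoff 1)
  P2 vs B: payoffs [3, 1] → best response X (payoff 3)
Mutual best responses: (A,Y), (B,X) → Nash equilibria.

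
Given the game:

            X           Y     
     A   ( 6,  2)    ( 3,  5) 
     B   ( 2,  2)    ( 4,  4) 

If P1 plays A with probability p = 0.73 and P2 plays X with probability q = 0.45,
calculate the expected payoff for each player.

E[P1] = 4.0125, E[P2] = 3.5015

Work:
E[P1] = p·q·π₁(A,X) + p·(1-q)·π₁(A,Y) + (1-p)·q·π₁(B,X) + (1-p)·(1-q)·π₁(B,Y)
= 0.73·0.45·6 + 0.73·0.55·3 + 0.27·0.45·2 + 0.27·0.55·4
= 4.0125

E[P2] = 3.5015 (similar calculation)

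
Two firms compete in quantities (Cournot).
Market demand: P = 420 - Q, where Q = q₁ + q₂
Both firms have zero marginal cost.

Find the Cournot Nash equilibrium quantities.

q₁* = q₂* = 140.0; P* = 140.0

Work:
Profit: π_i = P·q_i = (a - q_i - q_j)·q_i
FOC: ∂π_i/∂q_i = a - 2q_i - q_j = 0
Reaction function: q_i = (420 - q_j)/2
Symmetry: q* = 420/3 = 140.0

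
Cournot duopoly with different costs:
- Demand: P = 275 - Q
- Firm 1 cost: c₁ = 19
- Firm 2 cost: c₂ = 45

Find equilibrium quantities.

q₁* = 94.0, q₂* = 68.0

Work:
Reaction: q₁ = (275 - 19 - q₂)/2
Reaction: q₂ = (275 - 45 - q₁)/2
Solve simultaneously:
q₁* = (275 - 2×19 + 45)/3 = 94.0
q₂* = (275 - 2×45 + 19)/3 = 68.0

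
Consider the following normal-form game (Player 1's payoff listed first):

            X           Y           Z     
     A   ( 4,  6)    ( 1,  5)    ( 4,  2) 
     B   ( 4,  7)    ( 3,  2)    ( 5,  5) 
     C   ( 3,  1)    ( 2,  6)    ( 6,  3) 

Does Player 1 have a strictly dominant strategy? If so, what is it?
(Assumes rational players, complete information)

No strictly dominant strategy exists for Player 1

Work:
A strategy strictly dominates another if it gives a strictly higher payoff against every opponent action. Compare each pair of P1's strategies column-by-column:
  A vs B: [4 vs 4, 1 vs 3, 4 vs 5] → A does not strictly dominate B (column X: 4 ≤ 4)
  A vs C: [4 vs 3, 1 vs 2, 4 vs 6] → A does not strictly dominate C (column Y: 1 ≤ 2)
  B vs A: [4 vs 4, 3 vs 1, 5 vs 4] → B does not strictly dominate A (column X: 4 ≤ 4)
  B vs C: [4 vs 3, 3 vs 2, 5 vs 6] → B does not strictly dominate C (column Z: 5 ≤ 6)
  C vs A: [3 vs 4, 2 vs 1, 6 vs 4] → C does not strictly dominate A (column X: 3 ≤ 4)
  C vs B: [3 vs 4, 2 vs 3, 6 vs 5] → C does not strictly dominate B (column X: 3 ≤ 4)
No single strategy strictly dominates all others → no strictly dominant strategy.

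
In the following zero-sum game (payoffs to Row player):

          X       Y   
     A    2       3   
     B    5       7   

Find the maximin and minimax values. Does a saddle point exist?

Maximin = 5, Minimax = 5, Saddle: True

Work:
Row minimums: [2, 5] → maximin = 5
Column maximums: [5, 7] → minimax = 5
Saddle point exists! Game value = 5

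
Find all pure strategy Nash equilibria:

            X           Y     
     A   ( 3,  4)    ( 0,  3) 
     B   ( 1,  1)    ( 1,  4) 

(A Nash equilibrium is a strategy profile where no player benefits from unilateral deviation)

Nash equilibrium: (A, X), (B, Y)

Work:
Best responses:
  P1 vs X: payoffs [3, 1] → best response A (payoff 3)
  P1 vs Y: payoffs [0, 1] → best response B (payoff 1)
  P2 vs A: payoffs [4, 3] → best response X (payoff 4)
  P2 vs B: payoffs [1, 4] → best response Y (payoff 4)
Mutual best responses: (A,X), (B,Y) → Nash equilibria.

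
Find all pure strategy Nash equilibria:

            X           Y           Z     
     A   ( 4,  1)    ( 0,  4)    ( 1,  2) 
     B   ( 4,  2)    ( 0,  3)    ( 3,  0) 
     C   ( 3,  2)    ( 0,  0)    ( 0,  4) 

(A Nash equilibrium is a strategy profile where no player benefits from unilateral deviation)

Nash equilibrium: (A, Y), (B, Y)

Work:
Best responses:
  P1 vs X: payoffs [4, 4, 3] → best response A/B (payoff 4)
  P1 vs Y: payoffs [0, 0, 0] → best response A/B/C (payoff 0)
  P1 vs Z: payoffs [1, 3, 0] → best response B (payoff 3)
  P2 vs A: payoffs [1, 4, 2] → best response Y (payoff 4)
  P2 vs B: payoffs [2, 3, 0] → best response Y (payoff 3)
  P2 vs C: payoffs [2, 0, 4] → best response Z (payoff 4)
Mutual best responses: (A,Y), (B,Y) → Nash equilibria.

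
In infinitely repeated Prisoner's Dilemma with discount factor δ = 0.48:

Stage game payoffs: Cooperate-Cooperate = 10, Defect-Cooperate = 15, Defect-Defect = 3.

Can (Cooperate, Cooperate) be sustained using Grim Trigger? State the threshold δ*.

δ* = 0.4167; since δ = 0.48 ≥ 0.4167, cooperation can be sustained

Work:
For Grim Trigger:
Cooperate forever: 10/(1-δ)
Defect then punished: 15 + 3·δ/(1-δ)
Need: 10/(1-δ) ≥ 15 + 3·δ/(1-δ)
Solving: δ ≥ (T-R)/(T-P) = (15-10)/(15-3) = 0.4167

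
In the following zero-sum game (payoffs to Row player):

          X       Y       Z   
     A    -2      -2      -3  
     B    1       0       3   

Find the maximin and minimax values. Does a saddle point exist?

Maximin = 0, Minimax = 0, Saddle: True

Work:
Row minimums: [-3, 0] → maximin = 0
Column maximums: [1, 0, 3] → minimax = 0
Saddle point exists! Game value = 0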